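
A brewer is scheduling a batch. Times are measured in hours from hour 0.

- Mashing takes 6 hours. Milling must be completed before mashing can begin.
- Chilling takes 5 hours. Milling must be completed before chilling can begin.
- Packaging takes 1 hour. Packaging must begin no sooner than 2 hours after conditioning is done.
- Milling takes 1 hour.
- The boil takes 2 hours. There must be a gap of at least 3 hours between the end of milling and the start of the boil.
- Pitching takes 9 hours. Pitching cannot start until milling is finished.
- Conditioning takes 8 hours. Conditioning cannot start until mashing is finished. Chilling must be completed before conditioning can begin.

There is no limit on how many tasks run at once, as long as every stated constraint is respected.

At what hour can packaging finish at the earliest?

Milling can start immediately at hour 0; it finishes at hour 1.
After milling (finishes hour 1), chilling can start at hour 1 and finishes at hour 6.
Mashing waits on milling (finishes hour 1), so it starts at hour 1 and finishes at 1 + 6 = hour 7.
Conditioning has to wait for mashing (finishes hour 7); chilling (finishes hour 6). The latest of these is hour 7, so conditioning runs hour 7 to 7 + 8 = hour 15.
Packaging cannot begin until conditioning (finishes hour 15, plus 2-hour gap → hour 17). It runs from hour 17 to 17 + 1 = hour 18.

18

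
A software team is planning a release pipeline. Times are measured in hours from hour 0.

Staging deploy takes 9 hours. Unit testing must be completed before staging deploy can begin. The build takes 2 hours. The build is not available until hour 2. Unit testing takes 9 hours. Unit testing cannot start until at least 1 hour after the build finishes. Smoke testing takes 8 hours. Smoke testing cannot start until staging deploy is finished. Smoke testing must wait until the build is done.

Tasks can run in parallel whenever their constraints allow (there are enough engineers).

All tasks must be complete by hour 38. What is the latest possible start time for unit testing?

Nothing follows smoke testing; the deadline of hour 38 is its only limit. It must start by 38 − 8 = hour 30.
Staging deploy has to be done before smoke testing (must start by hour 30). That means finishing by hour 30, i.e. starting by 30 − 9 = hour 21.
Since staging deploy (must start by hour 21) depends on it, unit testing must finish by hour 21. Backing off its 9-hour duration gives a latest start of hour 12.

12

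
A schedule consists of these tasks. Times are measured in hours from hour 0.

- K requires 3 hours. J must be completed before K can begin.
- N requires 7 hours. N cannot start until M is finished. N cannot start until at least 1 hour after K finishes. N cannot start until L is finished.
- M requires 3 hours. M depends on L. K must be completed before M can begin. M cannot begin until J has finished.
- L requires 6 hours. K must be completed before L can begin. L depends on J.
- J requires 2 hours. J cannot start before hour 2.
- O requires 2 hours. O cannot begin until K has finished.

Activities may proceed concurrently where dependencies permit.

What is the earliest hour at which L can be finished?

13

J cannot begin until its own release at hour 2. It runs from hour 2 to 2 + 2 = hour 4.
After J (finishes hour 4), K can start at hour 4 and finishes at hour 7.
L has to wait for K (finishes hour 7); J (finishes hour 4). The latest of these is hour 7, so L runs hour 7 to 7 + 6 = hour 13.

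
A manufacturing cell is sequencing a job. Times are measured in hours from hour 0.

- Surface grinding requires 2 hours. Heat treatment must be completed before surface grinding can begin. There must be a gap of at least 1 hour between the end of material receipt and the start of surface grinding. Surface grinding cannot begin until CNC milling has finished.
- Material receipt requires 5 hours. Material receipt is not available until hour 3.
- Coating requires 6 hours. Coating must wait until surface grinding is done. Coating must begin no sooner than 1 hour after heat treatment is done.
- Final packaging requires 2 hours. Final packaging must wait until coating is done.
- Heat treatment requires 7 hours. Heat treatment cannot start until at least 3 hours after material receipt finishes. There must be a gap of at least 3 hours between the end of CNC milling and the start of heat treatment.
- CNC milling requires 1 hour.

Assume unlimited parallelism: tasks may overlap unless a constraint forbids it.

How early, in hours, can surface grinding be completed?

Nothing blocks CNC milling, so it runs from hour 0 to hour 1.
After its own release at hour 3, material receipt can start at hour 3 and finishes at hour 8.
Heat treatment has to wait for material receipt (finishes hour 8, plus 3-hour gap → hour 11); CNC milling (finishes hour 1, plus 3-hour gap → hour 4). The latest of these is hour 11, so heat treatment runs hour 11 to 11 + 7 = hour 18.
Surface grinding has to wait for heat treatment (finishes hour 18); material receipt (finishes hour 8, plus 1-hour gap → hour 9); CNC milling (finishes hour 1). The latest of these is hour 18, so surface grinding runs hour 18 to 18 + 2 = hour 20.

20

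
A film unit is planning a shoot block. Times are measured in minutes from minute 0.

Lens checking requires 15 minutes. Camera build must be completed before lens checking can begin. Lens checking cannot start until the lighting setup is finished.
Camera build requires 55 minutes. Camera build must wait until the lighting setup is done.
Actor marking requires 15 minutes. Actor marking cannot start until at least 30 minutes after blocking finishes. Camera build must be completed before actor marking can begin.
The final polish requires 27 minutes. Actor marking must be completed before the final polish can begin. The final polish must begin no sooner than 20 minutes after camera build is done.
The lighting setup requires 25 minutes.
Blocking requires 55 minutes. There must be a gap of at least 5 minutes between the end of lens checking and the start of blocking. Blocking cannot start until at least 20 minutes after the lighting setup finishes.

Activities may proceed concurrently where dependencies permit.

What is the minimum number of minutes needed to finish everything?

The lighting setup can start immediately at minute 0; it finishes at minute 25.
Camera build cannot begin until the lighting setup (finishes minute 25). It runs from minute 25 to 25 + 55 = minute 80.
Lens checking needs all of camera build (finishes minute 80); the lighting setup (finishes minute 25). That puts its earliest start at minute 80; it finishes at 80 + 15 = minute 95.
For blocking: lens checking (finishes minute 95, plus 5-minute gap → minute 100); the lighting setup (finishes minute 25, plus 20-minute gap → minute 45). Taking the maximum gives a start of minute 100, and it finishes at 100 + 55 = minute 155.
Actor marking needs all of blocking (finishes minute 155, plus 30-minute gap → minute 185); camera build (finishes minute 80). That puts its earliest start at minute 185; it finishes at 185 + 15 = minute 200.
The final polish cannot start until actor marking (finishes minute 200); camera build (finishes minute 80, plus 20-minute gap → minute 100). The controlling bound is minute 200, so the final polish finishes at 200 + 27 = minute 227.
All tasks are finished once the last one completes. Finish times: The lighting setup at 25, Camera build at 80, Lens checking at 95, Blocking at 155, Actor marking at 200, The final polish at 227. The latest is minute 227.

227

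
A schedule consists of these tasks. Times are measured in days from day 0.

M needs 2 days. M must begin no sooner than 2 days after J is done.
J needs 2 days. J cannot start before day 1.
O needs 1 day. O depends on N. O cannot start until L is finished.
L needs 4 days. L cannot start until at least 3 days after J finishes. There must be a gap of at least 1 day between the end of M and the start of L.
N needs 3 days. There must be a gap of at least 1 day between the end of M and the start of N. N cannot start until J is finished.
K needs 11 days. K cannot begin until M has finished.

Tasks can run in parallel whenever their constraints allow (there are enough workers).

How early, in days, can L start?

8

J cannot begin until its own release at day 1. It runs from day 1 to 1 + 2 = day 3.
M waits on J (finishes day 3, plus 2-day gap → day 5), so it starts at day 5 and finishes at 5 + 2 = day 7.
L waits on J (finishes day 3, plus 3-day gap → day 6); M (finishes day 7, plus 1-day gap → day 8). The latest of these is day 8, which is the earliest L can start.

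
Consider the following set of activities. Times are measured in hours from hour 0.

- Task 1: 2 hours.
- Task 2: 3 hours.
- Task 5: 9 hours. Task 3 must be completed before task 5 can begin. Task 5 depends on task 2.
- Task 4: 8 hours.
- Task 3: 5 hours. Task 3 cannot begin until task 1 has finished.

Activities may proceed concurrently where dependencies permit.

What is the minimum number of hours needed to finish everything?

Task 4 can start immediately at hour 0; it finishes at hour 8.
Task 2 can start immediately at hour 0; it finishes at hour 3.
Task 1 has no prerequisites, so it starts at hour 0 and finishes at hour 2.
Task 3 cannot begin until task 1 (finishes hour 2). It runs from hour 2 to 2 + 5 = hour 7.
For task 5: task 3 (finishes hour 7); task 2 (finishes hour 3). Taking the maximum gives a start of hour 7, and it finishes at 7 + 9 = hour 16.
All tasks are finished once the last one completes. Finish times: Task 1 at 2, Task 2 at 3, Task 3 at 7, Task 4 at 8, Task 5 at 16. The latest is hour 16.

16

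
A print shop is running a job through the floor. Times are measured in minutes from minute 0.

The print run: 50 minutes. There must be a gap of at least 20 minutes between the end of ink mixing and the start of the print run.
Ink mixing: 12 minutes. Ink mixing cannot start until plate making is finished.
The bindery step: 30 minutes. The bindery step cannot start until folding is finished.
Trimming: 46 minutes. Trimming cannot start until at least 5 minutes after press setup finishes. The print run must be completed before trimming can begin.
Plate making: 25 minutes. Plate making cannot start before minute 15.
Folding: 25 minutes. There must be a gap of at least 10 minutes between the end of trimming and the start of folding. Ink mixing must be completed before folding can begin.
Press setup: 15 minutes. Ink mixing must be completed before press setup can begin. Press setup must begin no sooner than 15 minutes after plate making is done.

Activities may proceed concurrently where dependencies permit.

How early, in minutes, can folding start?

178

Plate making cannot begin until its own release at minute 15. It runs from minute 15 to 15 + 25 = minute 40.
Ink mixing waits on plate making (finishes minute 40), so it starts at minute 40 and finishes at 40 + 12 = minute 52.
The print run cannot begin until ink mixing (finishes minute 52, plus 20-minute gap → minute 72). It runs from minute 72 to 72 + 50 = minute 122.
For press setup: ink mixing (finishes minute 52); plate making (finishes minute 40, plus 15-minute gap → minute 55). Taking the maximum gives a start of minute 55, and it finishes at 55 + 15 = minute 70.
Trimming cannot start until press setup (finishes minute 70, plus 5-minute gap → minute 75); the print run (finishes minute 122). The controlling bound is minute 122, so trimming finishes at 122 + 46 = minute 168.
Folding waits on trimming (finishes minute 168, plus 10-minute gap → minute 178); ink mixing (finishes minute 52). The latest of these is minute 178, which is the earliest folding can start.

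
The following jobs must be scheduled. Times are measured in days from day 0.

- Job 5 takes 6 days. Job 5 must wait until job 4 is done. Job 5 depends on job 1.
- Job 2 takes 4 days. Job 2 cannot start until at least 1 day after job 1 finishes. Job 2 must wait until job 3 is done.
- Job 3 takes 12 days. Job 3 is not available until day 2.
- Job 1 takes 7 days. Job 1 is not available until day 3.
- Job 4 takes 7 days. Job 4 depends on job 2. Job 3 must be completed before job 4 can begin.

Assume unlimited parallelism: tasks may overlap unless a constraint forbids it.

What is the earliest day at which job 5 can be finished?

Job 3 waits on its own release at day 2, so it starts at day 2 and finishes at 2 + 12 = day 14.
After its own release at day 3, job 1 can start at day 3 and finishes at day 10.
Job 2 cannot start until job 1 (finishes day 10, plus 1-day gap → day 11); job 3 (finishes day 14). The controlling bound is day 14, so job 2 finishes at 14 + 4 = day 18.
Job 4 has to wait for job 2 (finishes day 18); job 3 (finishes day 14). The latest of these is day 18, so job 4 runs day 18 to 18 + 7 = day 25.
Job 5 has to wait for job 4 (finishes day 25); job 1 (finishes day 10). The latest of these is day 25, so job 5 runs day 25 to 25 + 6 = day 31.

31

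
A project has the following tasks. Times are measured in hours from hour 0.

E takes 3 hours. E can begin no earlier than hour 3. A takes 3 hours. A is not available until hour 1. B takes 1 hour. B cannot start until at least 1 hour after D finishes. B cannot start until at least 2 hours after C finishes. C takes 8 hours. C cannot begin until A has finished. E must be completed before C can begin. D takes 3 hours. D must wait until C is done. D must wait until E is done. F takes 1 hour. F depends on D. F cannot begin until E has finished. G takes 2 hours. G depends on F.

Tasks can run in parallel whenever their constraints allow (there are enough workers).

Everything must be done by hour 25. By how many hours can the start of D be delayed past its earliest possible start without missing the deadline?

E cannot begin until its own release at hour 3. It runs from hour 3 to 3 + 3 = hour 6.
A cannot begin until its own release at hour 1. It runs from hour 1 to 1 + 3 = hour 4.
C has to wait for A (finishes hour 4); E (finishes hour 6). The latest of these is hour 6, so C runs hour 6 to 6 + 8 = hour 14.
D needs all of C (finishes hour 14); E (finishes hour 6). That puts its earliest start at hour 14; it finishes at 14 + 3 = hour 17.

Working backward from the deadline:
Nothing follows B; the deadline of hour 25 is its only limit. It must start by 25 − 1 = hour 24.
To finish by hour 25, G (duration 2) must start no later than hour 23.
F must finish before G (must start by hour 23). With a 1-hour duration, F must start by 23 − 1 = hour 22.
D must finish in time for B (must start by hour 24, minus 1-hour gap → hour 23); F (must start by hour 22). The tightest is hour 22, so D must start by 22 − 3 = hour 19.
So D can start as early as hour 14 and as late as hour 19, giving 19 − 14 = 5 hours of slack.

5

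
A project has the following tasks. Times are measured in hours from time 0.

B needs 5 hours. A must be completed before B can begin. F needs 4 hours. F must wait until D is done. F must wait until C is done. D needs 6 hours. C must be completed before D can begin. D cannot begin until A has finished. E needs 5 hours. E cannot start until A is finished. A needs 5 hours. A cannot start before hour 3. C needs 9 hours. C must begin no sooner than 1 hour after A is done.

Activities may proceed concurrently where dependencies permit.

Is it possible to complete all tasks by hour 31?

Yes

After its own release at hour 3, A can start at hour 3 and finishes at hour 8.
E cannot begin until A (finishes hour 8). It runs from hour 8 to 8 + 5 = hour 13.
After A (finishes hour 8, plus 1-hour gap → hour 9), C can start at hour 9 and finishes at hour 18.
For D: C (finishes hour 18); A (finishes hour 8). Taking the maximum gives a start of hour 18, and it finishes at 18 + 6 = hour 24.
F needs all of D (finishes hour 24); C (finishes hour 18). That puts its earliest start at hour 24; it finishes at 24 + 4 = hour 28.
B cannot begin until A (finishes hour 8). It runs from hour 8 to 8 + 5 = hour 13.
Every task is finished by hour 28, which is no later than the deadline of 31, so the schedule is feasible.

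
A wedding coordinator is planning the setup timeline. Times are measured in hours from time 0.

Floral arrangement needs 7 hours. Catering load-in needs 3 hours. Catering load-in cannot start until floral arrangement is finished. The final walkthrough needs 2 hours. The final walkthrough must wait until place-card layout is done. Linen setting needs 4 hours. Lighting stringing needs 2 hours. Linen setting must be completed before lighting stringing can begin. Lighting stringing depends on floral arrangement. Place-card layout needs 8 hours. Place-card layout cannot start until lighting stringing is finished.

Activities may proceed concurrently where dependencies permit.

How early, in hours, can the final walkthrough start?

Nothing blocks floral arrangement, so it runs from hour 0 to hour 7.
Linen setting has no prerequisites, so it starts at hour 0 and finishes at hour 4.
Lighting stringing cannot start until linen setting (finishes hour 4); floral arrangement (finishes hour 7). The controlling bound is hour 7, so lighting stringing finishes at 7 + 2 = hour 9.
Place-card layout waits on lighting stringing (finishes hour 9), so it starts at hour 9 and finishes at 9 + 8 = hour 17.
The final walkthrough waits on place-card layout (finishes hour 17), so the earliest it can start is hour 17.

17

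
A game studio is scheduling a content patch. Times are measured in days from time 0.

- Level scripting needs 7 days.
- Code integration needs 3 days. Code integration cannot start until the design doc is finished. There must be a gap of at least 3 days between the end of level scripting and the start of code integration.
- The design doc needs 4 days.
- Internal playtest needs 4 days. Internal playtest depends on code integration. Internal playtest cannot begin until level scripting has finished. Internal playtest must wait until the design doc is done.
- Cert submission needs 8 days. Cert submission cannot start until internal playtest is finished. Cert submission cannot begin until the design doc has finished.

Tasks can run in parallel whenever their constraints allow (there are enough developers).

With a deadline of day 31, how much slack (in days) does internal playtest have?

6

Nothing blocks level scripting, so it runs from day 0 to day 7.
Nothing blocks the design doc, so it runs from day 0 to day 4.
For code integration: the design doc (finishes day 4); level scripting (finishes day 7, plus 3-day gap → day 10). Taking the maximum gives a start of day 10, and it finishes at 10 + 3 = day 13.
Internal playtest has to wait for code integration (finishes day 13); level scripting (finishes day 7); the design doc (finishes day 4). The latest of these is day 13, so internal playtest runs day 13 to 13 + 4 = day 17.

Working backward from the deadline:
Cert submission has no dependents, so it just needs to finish by day 31. Starting by 31 − 8 = day 23 achieves that.
Internal playtest must finish before cert submission (must start by day 23). With a 4-day duration, internal playtest must start by 23 − 4 = day 19.
So internal playtest can start as early as day 13 and as late as day 19, giving 19 − 13 = 6 days of slack.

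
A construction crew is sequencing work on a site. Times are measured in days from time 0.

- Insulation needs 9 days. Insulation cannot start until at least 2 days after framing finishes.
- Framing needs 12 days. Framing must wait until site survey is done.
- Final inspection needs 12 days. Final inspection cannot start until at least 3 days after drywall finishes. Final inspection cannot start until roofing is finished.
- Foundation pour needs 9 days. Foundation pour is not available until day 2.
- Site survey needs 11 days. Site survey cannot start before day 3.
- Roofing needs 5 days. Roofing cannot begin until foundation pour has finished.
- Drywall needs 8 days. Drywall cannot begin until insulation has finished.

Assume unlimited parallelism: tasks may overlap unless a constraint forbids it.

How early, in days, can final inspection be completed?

After its own release at day 2, foundation pour can start at day 2 and finishes at day 11.
After foundation pour (finishes day 11), roofing can start at day 11 and finishes at day 16.
Site survey waits on its own release at day 3, so it starts at day 3 and finishes at 3 + 11 = day 14.
Framing waits on site survey (finishes day 14), so it starts at day 14 and finishes at 14 + 12 = day 26.
Insulation waits on framing (finishes day 26, plus 2-day gap → day 28), so it starts at day 28 and finishes at 28 + 9 = day 37.
After insulation (finishes day 37), drywall can start at day 37 and finishes at day 45.
Final inspection needs all of drywall (finishes day 45, plus 3-day gap → day 48); roofing (finishes day 16). That puts its earliest start at day 48; it finishes at 48 + 12 = day 60.

60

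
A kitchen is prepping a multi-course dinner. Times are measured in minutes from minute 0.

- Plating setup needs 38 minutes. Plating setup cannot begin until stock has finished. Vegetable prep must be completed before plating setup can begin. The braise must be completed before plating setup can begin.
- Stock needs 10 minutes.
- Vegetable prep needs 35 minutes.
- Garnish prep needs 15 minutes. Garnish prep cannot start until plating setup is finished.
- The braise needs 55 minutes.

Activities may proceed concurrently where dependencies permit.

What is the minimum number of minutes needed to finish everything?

Vegetable prep has no prerequisites, so it starts at minute 0 and finishes at minute 35.
The braise can start immediately at minute 0; it finishes at minute 55.
Stock has no prerequisites, so it starts at minute 0 and finishes at minute 10.
Plating setup needs all of stock (finishes minute 10); vegetable prep (finishes minute 35); the braise (finishes minute 55). That puts its earliest start at minute 55; it finishes at 55 + 38 = minute 93.
After plating setup (finishes minute 93), garnish prep can start at minute 93 and finishes at minute 108.
All tasks are finished once the last one completes. Finish times: Stock at 10, The braise at 55, Vegetable prep at 35, Plating setup at 93, Garnish prep at 108. The latest is minute 108.

108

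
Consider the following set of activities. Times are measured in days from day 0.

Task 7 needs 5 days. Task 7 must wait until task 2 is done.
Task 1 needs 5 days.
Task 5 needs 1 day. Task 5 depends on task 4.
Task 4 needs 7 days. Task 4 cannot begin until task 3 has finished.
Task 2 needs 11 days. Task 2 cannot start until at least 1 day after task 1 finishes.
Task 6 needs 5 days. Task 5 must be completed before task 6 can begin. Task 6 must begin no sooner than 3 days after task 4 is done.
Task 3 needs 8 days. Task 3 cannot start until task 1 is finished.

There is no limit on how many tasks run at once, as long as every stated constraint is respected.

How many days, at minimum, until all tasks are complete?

Nothing blocks task 1, so it runs from day 0 to day 5.
Task 3 cannot begin until task 1 (finishes day 5). It runs from day 5 to 5 + 8 = day 13.
After task 3 (finishes day 13), task 4 can start at day 13 and finishes at day 20.
After task 4 (finishes day 20), task 5 can start at day 20 and finishes at day 21.
For task 6: task 5 (finishes day 21); task 4 (finishes day 20, plus 3-day gap → day 23). Taking the maximum gives a start of day 23, and it finishes at 23 + 5 = day 28.
Task 2 cannot begin until task 1 (finishes day 5, plus 1-day gap → day 6). It runs from day 6 to 6 + 11 = day 17.
Task 7 waits on task 2 (finishes day 17), so it starts at day 17 and finishes at 17 + 5 = day 22.
All tasks are finished once the last one completes. Finish times: Task 1 at 5, Task 2 at 17, Task 3 at 13, Task 4 at 20, Task 5 at 21, Task 6 at 28, Task 7 at 22. The latest is day 28.

28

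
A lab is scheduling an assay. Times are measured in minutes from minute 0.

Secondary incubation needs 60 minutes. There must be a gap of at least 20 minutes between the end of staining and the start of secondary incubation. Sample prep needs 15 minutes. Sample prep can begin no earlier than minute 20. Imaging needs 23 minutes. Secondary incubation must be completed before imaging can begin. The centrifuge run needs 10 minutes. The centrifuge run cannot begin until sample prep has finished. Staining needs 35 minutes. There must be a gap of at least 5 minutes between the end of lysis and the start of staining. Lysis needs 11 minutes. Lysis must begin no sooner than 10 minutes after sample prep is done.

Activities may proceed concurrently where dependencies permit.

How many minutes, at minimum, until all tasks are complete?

Sample prep cannot begin until its own release at minute 20. It runs from minute 20 to 20 + 15 = minute 35.
After sample prep (finishes minute 35), the centrifuge run can start at minute 35 and finishes at minute 45.
Lysis cannot begin until sample prep (finishes minute 35, plus 10-minute gap → minute 45). It runs from minute 45 to 45 + 11 = minute 56.
After lysis (finishes minute 56, plus 5-minute gap → minute 61), staining can start at minute 61 and finishes at minute 96.
After staining (finishes minute 96, plus 20-minute gap → minute 116), secondary incubation can start at minute 116 and finishes at minute 176.
Imaging waits on secondary incubation (finishes minute 176), so it starts at minute 176 and finishes at 176 + 23 = minute 199.
All tasks are finished once the last one completes. Finish times: Sample prep at 35, Lysis at 56, The centrifuge run at 45, Staining at 96, Secondary incubation at 176, Imaging at 199. The latest is minute 199.

199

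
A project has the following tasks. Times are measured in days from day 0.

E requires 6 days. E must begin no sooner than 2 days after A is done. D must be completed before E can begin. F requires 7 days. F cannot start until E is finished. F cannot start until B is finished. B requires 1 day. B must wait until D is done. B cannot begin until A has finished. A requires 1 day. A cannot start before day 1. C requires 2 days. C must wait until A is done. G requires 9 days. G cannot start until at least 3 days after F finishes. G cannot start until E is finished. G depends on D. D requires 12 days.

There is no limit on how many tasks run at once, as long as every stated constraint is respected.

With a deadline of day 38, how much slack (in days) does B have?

6

D can start immediately at day 0; it finishes at day 12.
After its own release at day 1, A can start at day 1 and finishes at day 2.
B needs all of D (finishes day 12); A (finishes day 2). That puts its earliest start at day 12; it finishes at 12 + 1 = day 13.

Working backward from the deadline:
G has no dependents, so it just needs to finish by day 38. Starting by 38 − 9 = day 29 achieves that.
F must finish before G (must start by day 29, minus 3-day gap → day 26). With a 7-day duration, F must start by 26 − 7 = day 19.
Since F (must start by day 19) depends on it, B must finish by day 19. Backing off its 1-day duration gives a latest start of day 18.
So B can start as early as day 12 and as late as day 18, giving 18 − 12 = 6 days of slack.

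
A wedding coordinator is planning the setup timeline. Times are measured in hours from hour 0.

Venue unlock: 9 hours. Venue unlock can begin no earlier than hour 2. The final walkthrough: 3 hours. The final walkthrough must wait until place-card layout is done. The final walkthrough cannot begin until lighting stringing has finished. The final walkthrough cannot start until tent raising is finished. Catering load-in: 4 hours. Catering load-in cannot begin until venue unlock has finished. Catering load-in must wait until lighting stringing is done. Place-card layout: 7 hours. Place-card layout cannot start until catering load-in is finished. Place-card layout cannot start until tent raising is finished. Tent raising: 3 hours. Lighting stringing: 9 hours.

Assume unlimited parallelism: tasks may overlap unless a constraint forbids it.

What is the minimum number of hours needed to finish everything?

25

Lighting stringing has no prerequisites, so it starts at hour 0 and finishes at hour 9.
Tent raising has no prerequisites, so it starts at hour 0 and finishes at hour 3.
Venue unlock cannot begin until its own release at hour 2. It runs from hour 2 to 2 + 9 = hour 11.
Catering load-in cannot start until venue unlock (finishes hour 11); lighting stringing (finishes hour 9). The controlling bound is hour 11, so catering load-in finishes at 11 + 4 = hour 15.
Place-card layout needs all of catering load-in (finishes hour 15); tent raising (finishes hour 3). That puts its earliest start at hour 15; it finishes at 15 + 7 = hour 22.
The final walkthrough has to wait for place-card layout (finishes hour 22); lighting stringing (finishes hour 9); tent raising (finishes hour 3). The latest of these is hour 22, so the final walkthrough runs hour 22 to 22 + 3 = hour 25.
All tasks are finished once the last one completes. Finish times: Venue unlock at 11, Tent raising at 3, Lighting stringing at 9, Catering load-in at 15, Place-card layout at 22, The final walkthrough at 25. The latest is hour 25.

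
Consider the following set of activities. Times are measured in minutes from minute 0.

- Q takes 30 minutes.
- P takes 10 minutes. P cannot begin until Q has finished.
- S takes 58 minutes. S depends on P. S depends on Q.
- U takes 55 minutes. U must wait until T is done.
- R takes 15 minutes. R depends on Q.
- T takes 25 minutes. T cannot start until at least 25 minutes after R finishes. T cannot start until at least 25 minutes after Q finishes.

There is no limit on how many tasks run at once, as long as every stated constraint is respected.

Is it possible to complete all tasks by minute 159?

Q has no prerequisites, so it starts at minute 0 and finishes at minute 30.
R cannot begin until Q (finishes minute 30). It runs from minute 30 to 30 + 15 = minute 45.
T has to wait for R (finishes minute 45, plus 25-minute gap → minute 70); Q (finishes minute 30, plus 25-minute gap → minute 55). The latest of these is minute 70, so T runs minute 70 to 70 + 25 = minute 95.
After T (finishes minute 95), U can start at minute 95 and finishes at minute 150.
P waits on Q (finishes minute 30), so it starts at minute 30 and finishes at 30 + 10 = minute 40.
S needs all of P (finishes minute 40); Q (finishes minute 30). That puts its earliest start at minute 40; it finishes at 40 + 58 = minute 98.
Every task is finished by minute 150, which is no later than the deadline of 159, so the schedule is feasible.

Yes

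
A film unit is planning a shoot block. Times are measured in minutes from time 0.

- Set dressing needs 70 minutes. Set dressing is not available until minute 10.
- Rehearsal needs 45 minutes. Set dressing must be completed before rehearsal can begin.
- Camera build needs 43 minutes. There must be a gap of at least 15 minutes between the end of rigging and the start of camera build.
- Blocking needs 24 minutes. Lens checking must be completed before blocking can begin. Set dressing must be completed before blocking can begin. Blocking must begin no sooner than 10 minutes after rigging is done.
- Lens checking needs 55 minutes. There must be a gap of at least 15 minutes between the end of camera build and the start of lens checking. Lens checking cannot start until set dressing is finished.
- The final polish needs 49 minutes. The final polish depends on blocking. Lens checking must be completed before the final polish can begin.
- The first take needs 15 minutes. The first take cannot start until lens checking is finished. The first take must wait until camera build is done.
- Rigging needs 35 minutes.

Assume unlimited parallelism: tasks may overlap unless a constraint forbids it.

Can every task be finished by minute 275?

After its own release at minute 10, set dressing can start at minute 10 and finishes at minute 80.
Rehearsal waits on set dressing (finishes minute 80), so it starts at minute 80 and finishes at 80 + 45 = minute 125.
Rigging has no prerequisites, so it starts at minute 0 and finishes at minute 35.
Camera build cannot begin until rigging (finishes minute 35, plus 15-minute gap → minute 50). It runs from minute 50 to 50 + 43 = minute 93.
Lens checking needs all of camera build (finishes minute 93, plus 15-minute gap → minute 108); set dressing (finishes minute 80). That puts its earliest start at minute 108; it finishes at 108 + 55 = minute 163.
For the first take: lens checking (finishes minute 163); camera build (finishes minute 93). Taking the maximum gives a start of minute 163, and it finishes at 163 + 15 = minute 178.
Blocking cannot start until lens checking (finishes minute 163); set dressing (finishes minute 80); rigging (finishes minute 35, plus 10-minute gap → minute 45). The controlling bound is minute 163, so blocking finishes at 163 + 24 = minute 187.
The final polish has to wait for blocking (finishes minute 187); lens checking (finishes minute 163). The latest of these is minute 187, so the final polish runs minute 187 to 187 + 49 = minute 236.
Every task is finished by minute 236, which is no later than the deadline of 275, so the schedule is feasible.

Yes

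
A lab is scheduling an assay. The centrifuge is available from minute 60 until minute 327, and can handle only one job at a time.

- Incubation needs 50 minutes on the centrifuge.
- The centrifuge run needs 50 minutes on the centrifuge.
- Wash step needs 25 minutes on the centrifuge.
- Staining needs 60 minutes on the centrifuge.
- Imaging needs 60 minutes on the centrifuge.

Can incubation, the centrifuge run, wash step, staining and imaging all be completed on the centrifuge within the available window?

Yes

The centrifuge window is 327 − 60 = 267 minutes.
Running back to back, the jobs need 50 + 50 + 25 + 60 + 60 = 245 minutes on the centrifuge.
Since 245 ≤ 267, they fit within the window.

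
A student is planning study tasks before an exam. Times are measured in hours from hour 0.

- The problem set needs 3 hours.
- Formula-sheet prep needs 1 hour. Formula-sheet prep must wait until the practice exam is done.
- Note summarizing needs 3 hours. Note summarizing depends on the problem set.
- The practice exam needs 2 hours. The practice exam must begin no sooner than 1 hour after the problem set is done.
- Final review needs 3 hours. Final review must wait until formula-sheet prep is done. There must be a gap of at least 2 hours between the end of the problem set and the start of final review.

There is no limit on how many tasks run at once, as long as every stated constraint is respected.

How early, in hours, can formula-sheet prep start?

6

The problem set can start immediately at hour 0; it finishes at hour 3.
After the problem set (finishes hour 3, plus 1-hour gap → hour 4), the practice exam can start at hour 4 and finishes at hour 6.
Formula-sheet prep waits on the practice exam (finishes hour 6), so the earliest it can start is hour 6.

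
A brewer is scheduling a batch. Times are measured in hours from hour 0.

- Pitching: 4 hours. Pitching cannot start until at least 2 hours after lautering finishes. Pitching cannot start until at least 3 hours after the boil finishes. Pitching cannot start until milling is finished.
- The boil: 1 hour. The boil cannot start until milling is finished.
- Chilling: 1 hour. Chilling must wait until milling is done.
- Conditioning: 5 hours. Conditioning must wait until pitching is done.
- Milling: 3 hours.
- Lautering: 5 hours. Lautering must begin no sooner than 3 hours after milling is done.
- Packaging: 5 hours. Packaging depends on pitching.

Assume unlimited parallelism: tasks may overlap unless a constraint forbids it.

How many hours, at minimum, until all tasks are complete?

22

Milling can start immediately at hour 0; it finishes at hour 3.
Chilling cannot begin until milling (finishes hour 3). It runs from hour 3 to 3 + 1 = hour 4.
After milling (finishes hour 3), the boil can start at hour 3 and finishes at hour 4.
Lautering waits on milling (finishes hour 3, plus 3-hour gap → hour 6), so it starts at hour 6 and finishes at 6 + 5 = hour 11.
Pitching needs all of lautering (finishes hour 11, plus 2-hour gap → hour 13); the boil (finishes hour 4, plus 3-hour gap → hour 7); milling (finishes hour 3). That puts its earliest start at hour 13; it finishes at 13 + 4 = hour 17.
Packaging cannot begin until pitching (finishes hour 17). It runs from hour 17 to 17 + 5 = hour 22.
After pitching (finishes hour 17), conditioning can start at hour 17 and finishes at hour 22.
All tasks are finished once the last one completes. Finish times: Milling at 3, Lautering at 11, The boil at 4, Chilling at 4, Pitching at 17, Conditioning at 22, Packaging at 22. The latest is hour 22.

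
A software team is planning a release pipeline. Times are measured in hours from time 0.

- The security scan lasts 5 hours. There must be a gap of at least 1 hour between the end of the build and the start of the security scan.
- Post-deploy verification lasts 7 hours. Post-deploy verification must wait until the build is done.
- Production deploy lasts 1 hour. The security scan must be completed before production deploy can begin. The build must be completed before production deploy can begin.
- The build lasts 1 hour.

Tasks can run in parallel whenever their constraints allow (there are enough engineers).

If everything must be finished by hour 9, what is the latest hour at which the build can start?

Nothing follows production deploy; the deadline of hour 9 is its only limit. It must start by 9 − 1 = hour 8.
The security scan has to be done before production deploy (must start by hour 8). That means finishing by hour 8, i.e. starting by 8 − 5 = hour 3.
Nothing follows post-deploy verification; the deadline of hour 9 is its only limit. It must start by 9 − 7 = hour 2.
For the build: the security scan (must start by hour 3, minus 1-hour gap → hour 2); production deploy (must start by hour 8); post-deploy verification (must start by hour 2). The most restrictive is hour 2; with a 1-hour duration, the build must start by hour 1.

1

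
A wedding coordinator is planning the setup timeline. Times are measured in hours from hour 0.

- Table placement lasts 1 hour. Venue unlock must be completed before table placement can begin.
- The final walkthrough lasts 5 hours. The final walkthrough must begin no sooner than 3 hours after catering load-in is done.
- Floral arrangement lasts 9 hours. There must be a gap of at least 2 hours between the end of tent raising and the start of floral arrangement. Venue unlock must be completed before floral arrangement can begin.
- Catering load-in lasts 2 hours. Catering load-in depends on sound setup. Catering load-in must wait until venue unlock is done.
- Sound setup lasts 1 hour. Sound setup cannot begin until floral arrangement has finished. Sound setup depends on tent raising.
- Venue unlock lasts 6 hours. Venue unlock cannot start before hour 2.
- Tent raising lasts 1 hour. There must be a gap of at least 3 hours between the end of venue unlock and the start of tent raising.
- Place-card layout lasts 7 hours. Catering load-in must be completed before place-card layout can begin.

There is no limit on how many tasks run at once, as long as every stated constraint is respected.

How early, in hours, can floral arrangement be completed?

23

Venue unlock waits on its own release at hour 2, so it starts at hour 2 and finishes at 2 + 6 = hour 8.
Tent raising waits on venue unlock (finishes hour 8, plus 3-hour gap → hour 11), so it starts at hour 11 and finishes at 11 + 1 = hour 12.
For floral arrangement: tent raising (finishes hour 12, plus 2-hour gap → hour 14); venue unlock (finishes hour 8). Taking the maximum gives a start of hour 14, and it finishes at 14 + 9 = hour 23.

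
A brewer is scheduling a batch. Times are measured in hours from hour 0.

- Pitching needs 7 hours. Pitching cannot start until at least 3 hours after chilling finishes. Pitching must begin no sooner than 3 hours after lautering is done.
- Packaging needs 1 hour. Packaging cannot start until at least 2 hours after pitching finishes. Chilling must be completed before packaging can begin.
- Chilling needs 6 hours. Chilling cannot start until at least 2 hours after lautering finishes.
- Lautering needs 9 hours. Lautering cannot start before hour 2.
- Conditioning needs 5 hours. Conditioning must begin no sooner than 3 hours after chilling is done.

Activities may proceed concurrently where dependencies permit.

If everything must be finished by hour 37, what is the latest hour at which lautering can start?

Packaging has no dependents, so it just needs to finish by hour 37. Starting by 37 − 1 = hour 36 achieves that.
Since packaging (must start by hour 36, minus 2-hour gap → hour 34) depends on it, pitching must finish by hour 34. Backing off its 7-hour duration gives a latest start of hour 27.
Nothing follows conditioning; the deadline of hour 37 is its only limit. It must start by 37 − 5 = hour 32.
For chilling: pitching (must start by hour 27, minus 3-hour gap → hour 24); conditioning (must start by hour 32, minus 3-hour gap → hour 29); packaging (must start by hour 36). The most restrictive is hour 24; with a 6-hour duration, chilling must start by hour 18.
For lautering: chilling (must start by hour 18, minus 2-hour gap → hour 16); pitching (must start by hour 27, minus 3-hour gap → hour 24). The most restrictive is hour 16; with a 9-hour duration, lautering must start by hour 7.

7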